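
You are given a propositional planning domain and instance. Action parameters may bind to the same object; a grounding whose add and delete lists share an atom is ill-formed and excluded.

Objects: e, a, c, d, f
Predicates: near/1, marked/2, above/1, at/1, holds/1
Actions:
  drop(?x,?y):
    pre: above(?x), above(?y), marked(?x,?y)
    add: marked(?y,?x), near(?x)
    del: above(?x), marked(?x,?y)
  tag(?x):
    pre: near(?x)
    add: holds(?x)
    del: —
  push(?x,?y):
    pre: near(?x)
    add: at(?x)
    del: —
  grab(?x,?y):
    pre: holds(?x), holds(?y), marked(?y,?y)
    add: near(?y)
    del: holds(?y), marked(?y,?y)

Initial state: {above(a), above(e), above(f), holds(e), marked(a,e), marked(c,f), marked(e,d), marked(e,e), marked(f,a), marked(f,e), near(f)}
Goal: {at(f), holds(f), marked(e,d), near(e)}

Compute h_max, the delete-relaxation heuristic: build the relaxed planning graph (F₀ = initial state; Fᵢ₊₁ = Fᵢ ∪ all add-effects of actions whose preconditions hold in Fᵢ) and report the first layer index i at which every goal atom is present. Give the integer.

F0 = init (11 atoms)
F1 = F0 ∪ {at(f), holds(f), marked(a,f), marked(e,a), marked(e,f), near(a), near(e)}  (18 atoms)
goal ⊆ F1  ⇒  h_max = 1

1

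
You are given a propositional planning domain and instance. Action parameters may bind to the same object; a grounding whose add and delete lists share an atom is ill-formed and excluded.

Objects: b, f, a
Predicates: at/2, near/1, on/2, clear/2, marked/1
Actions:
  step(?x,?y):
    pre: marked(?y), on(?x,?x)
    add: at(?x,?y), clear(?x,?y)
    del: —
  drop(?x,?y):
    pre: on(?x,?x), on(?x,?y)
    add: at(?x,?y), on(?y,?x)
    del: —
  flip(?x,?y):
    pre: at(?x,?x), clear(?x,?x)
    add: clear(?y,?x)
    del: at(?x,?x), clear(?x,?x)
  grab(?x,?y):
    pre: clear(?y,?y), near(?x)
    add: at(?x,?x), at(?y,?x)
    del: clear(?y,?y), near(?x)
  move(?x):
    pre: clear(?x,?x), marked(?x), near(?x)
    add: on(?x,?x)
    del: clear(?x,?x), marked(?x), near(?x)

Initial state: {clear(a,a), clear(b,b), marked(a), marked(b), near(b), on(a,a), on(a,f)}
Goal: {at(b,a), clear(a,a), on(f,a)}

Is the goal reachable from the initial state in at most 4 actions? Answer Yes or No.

1. drop(a,f)  →  {at(a,f), clear(a,a), clear(b,b), marked(a), marked(b), near(b), on(a,a), on(a,f), on(f,a)}
2. move(b)  →  {at(a,f), clear(a,a), marked(a), on(a,a), on(a,f), on(b,b), on(f,a)}
3. step(b,a)  →  {at(a,f), at(b,a), clear(a,a), clear(b,a), marked(a), on(a,a), on(a,f), on(b,b), on(f,a)}
optimal plan length = 3; 3 ≤ 4

Yes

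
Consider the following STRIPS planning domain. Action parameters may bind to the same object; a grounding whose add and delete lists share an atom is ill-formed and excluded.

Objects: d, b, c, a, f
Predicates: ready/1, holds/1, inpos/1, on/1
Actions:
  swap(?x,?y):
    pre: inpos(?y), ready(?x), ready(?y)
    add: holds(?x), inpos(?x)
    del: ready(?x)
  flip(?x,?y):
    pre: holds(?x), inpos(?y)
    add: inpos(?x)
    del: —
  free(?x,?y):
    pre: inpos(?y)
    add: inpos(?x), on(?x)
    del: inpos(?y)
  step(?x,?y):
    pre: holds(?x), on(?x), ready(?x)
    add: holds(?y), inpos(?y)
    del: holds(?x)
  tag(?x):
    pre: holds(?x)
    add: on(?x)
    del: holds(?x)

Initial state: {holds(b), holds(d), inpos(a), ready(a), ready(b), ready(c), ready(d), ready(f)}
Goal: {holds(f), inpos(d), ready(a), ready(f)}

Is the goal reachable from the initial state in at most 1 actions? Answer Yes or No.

No

1. free(d,a)  →  {holds(b), holds(d), inpos(d), on(d), ready(a), ready(b), ready(c), ready(d), ready(f)}
2. step(d,f)  →  {holds(b), holds(f), inpos(d), inpos(f), on(d), ready(a), ready(b), ready(c), ready(d), ready(f)}
optimal plan length = 2; 2 > 1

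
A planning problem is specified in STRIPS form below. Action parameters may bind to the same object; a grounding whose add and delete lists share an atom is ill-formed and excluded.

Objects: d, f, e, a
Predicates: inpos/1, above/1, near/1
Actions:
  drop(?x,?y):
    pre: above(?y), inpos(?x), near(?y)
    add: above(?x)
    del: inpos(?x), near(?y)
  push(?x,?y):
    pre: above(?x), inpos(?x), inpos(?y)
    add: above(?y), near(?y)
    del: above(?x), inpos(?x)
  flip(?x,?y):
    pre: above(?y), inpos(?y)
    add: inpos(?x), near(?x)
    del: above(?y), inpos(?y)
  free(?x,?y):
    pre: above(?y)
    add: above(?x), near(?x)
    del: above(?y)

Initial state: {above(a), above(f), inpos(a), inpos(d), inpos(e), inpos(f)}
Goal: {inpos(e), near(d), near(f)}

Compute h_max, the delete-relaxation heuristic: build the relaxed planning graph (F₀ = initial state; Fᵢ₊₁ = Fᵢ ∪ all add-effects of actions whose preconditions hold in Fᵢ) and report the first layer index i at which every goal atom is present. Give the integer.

1

F0 = init (6 atoms)
F1 = F0 ∪ {above(d), above(e), near(a), near(d), near(e), near(f)}  (12 atoms)
goal ⊆ F1  ⇒  h_max = 1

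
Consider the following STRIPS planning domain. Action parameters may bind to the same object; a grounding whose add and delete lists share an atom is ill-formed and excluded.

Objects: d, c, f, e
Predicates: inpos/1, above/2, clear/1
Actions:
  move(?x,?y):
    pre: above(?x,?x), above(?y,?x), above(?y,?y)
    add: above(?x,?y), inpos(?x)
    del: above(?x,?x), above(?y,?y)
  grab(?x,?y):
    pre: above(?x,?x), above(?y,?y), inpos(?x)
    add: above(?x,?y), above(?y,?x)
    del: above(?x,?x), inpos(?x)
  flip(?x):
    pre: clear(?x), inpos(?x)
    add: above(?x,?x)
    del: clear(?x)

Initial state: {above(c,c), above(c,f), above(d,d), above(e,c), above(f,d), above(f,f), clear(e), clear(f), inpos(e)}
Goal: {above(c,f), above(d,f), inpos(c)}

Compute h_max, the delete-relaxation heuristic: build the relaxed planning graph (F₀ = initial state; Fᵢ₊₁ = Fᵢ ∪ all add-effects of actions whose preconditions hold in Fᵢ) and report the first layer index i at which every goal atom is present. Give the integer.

F0 = init (9 atoms)
F1 = F0 ∪ {above(d,f), above(e,e), above(f,c), inpos(d), inpos(f)}  (14 atoms)
F2 = F1 ∪ {above(c,d), above(c,e), above(d,c), above(d,e), above(e,d), above(e,f), above(f,e), inpos(c)}  (22 atoms)
goal ⊆ F2  ⇒  h_max = 2

2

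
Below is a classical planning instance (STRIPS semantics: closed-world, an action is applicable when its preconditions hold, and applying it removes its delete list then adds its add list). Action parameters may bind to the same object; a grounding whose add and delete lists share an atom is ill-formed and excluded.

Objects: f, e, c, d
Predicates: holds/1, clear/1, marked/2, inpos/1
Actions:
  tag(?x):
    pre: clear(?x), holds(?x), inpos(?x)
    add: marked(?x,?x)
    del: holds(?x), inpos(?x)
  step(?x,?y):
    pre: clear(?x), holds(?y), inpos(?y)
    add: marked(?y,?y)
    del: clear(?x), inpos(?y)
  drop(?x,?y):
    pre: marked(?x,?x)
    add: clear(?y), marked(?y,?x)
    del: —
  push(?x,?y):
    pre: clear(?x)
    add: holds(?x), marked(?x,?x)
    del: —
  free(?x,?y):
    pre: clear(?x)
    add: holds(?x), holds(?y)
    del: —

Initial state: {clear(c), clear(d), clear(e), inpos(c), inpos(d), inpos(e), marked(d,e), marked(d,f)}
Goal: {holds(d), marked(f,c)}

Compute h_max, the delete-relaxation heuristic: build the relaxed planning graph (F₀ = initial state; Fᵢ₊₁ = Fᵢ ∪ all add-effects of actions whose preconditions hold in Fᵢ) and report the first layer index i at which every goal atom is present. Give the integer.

F0 = init (8 atoms)
F1 = F0 ∪ {holds(c), holds(d), holds(e), holds(f), marked(c,c), marked(d,d), marked(e,e)}  (15 atoms)
F2 = F1 ∪ {clear(f), marked(c,d), marked(c,e), marked(d,c), marked(e,c), marked(e,d), marked(f,c), marked(f,d), marked(f,e)}  (24 atoms)
goal ⊆ F2  ⇒  h_max = 2

2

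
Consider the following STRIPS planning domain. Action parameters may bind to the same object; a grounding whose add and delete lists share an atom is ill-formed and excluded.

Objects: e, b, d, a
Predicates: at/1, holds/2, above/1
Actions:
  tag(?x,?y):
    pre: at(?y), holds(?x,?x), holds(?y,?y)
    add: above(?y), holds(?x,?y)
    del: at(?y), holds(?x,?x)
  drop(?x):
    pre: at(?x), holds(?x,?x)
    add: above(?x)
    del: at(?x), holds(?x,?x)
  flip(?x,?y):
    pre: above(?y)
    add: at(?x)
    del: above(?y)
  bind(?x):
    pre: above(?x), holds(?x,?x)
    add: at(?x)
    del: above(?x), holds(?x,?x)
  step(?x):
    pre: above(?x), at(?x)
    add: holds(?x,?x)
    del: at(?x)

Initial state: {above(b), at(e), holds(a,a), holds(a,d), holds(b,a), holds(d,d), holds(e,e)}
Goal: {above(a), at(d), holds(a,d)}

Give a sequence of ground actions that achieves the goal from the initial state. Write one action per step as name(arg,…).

tag(d,e); flip(d,e); flip(a,b); tag(e,a)

1. tag(d,e)  →  {above(b), above(e), holds(a,a), holds(a,d), holds(b,a), holds(d,e), holds(e,e)}
2. flip(d,e)  →  {above(b), at(d), holds(a,a), holds(a,d), holds(b,a), holds(d,e), holds(e,e)}
3. flip(a,b)  →  {at(a), at(d), holds(a,a), holds(a,d), holds(b,a), holds(d,e), holds(e,e)}
4. tag(e,a)  →  {above(a), at(d), holds(a,a), holds(a,d), holds(b,a), holds(d,e), holds(e,a)}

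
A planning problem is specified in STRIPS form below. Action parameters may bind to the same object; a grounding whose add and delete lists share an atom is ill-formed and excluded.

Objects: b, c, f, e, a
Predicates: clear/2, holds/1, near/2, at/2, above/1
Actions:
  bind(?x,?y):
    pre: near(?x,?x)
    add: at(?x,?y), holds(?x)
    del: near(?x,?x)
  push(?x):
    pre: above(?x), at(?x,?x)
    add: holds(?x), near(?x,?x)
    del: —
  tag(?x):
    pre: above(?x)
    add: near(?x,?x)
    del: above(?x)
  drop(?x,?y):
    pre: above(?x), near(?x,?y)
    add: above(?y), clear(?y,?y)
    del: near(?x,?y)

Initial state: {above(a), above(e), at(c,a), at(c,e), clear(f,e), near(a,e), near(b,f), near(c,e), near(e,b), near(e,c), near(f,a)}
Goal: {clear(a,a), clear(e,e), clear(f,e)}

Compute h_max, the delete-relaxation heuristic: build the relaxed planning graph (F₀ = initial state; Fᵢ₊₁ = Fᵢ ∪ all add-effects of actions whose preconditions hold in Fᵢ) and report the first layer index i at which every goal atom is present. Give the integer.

F0 = init (11 atoms)
F1 = F0 ∪ {above(b), above(c), clear(b,b), clear(c,c), clear(e,e), near(a,a), near(e,e)}  (18 atoms)
F2 = F1 ∪ {above(f), at(a,a), at(a,b), at(a,c), at(a,e), at(a,f), at(e,a), at(e,b), at(e,c), at(e,e), at(e,f), clear(a,a), clear(f,f), holds(a), holds(e), near(b,b), near(c,c)}  (35 atoms)
goal ⊆ F2  ⇒  h_max = 2

2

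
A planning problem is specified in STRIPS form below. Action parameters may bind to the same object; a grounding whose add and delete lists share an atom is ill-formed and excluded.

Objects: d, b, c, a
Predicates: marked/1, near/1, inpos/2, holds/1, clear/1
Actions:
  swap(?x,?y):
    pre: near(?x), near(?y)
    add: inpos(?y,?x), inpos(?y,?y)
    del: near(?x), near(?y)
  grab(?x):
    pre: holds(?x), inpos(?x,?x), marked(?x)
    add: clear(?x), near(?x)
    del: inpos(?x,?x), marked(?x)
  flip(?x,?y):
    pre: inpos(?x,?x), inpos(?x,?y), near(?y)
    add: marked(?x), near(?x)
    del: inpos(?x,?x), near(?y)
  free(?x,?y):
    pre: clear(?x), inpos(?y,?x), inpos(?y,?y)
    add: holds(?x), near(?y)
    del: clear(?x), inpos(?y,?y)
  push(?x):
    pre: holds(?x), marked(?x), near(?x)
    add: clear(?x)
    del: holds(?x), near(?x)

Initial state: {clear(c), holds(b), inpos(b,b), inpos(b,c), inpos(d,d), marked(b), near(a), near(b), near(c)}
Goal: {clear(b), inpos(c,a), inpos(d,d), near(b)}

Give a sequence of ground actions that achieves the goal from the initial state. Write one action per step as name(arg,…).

swap(a,c); grab(b)

1. swap(a,c)  →  {clear(c), holds(b), inpos(b,b), inpos(b,c), inpos(c,a), inpos(c,c), inpos(d,d), marked(b), near(b)}
2. grab(b)  →  {clear(b), clear(c), holds(b), inpos(b,c), inpos(c,a), inpos(c,c), inpos(d,d), near(b)}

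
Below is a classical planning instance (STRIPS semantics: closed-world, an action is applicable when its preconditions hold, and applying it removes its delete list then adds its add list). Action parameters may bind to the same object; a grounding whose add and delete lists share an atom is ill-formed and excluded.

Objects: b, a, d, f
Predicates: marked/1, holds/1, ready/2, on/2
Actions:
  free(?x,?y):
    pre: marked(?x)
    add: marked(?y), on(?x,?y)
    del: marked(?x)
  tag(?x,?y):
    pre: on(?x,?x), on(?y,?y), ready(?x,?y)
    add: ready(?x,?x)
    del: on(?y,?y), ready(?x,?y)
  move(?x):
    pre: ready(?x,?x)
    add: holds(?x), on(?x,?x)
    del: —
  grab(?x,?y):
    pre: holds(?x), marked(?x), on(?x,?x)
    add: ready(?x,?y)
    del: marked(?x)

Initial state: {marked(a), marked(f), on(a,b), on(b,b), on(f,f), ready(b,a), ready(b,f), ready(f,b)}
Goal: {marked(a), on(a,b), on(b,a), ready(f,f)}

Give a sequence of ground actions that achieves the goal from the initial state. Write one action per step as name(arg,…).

free(a,b); free(b,a); tag(f,b)

1. free(a,b)  →  {marked(b), marked(f), on(a,b), on(b,b), on(f,f), ready(b,a), ready(b,f), ready(f,b)}
2. free(b,a)  →  {marked(a), marked(f), on(a,b), on(b,a), on(b,b), on(f,f), ready(b,a), ready(b,f), ready(f,b)}
3. tag(f,b)  →  {marked(a), marked(f), on(a,b), on(b,a), on(f,f), ready(b,a), ready(b,f), ready(f,f)}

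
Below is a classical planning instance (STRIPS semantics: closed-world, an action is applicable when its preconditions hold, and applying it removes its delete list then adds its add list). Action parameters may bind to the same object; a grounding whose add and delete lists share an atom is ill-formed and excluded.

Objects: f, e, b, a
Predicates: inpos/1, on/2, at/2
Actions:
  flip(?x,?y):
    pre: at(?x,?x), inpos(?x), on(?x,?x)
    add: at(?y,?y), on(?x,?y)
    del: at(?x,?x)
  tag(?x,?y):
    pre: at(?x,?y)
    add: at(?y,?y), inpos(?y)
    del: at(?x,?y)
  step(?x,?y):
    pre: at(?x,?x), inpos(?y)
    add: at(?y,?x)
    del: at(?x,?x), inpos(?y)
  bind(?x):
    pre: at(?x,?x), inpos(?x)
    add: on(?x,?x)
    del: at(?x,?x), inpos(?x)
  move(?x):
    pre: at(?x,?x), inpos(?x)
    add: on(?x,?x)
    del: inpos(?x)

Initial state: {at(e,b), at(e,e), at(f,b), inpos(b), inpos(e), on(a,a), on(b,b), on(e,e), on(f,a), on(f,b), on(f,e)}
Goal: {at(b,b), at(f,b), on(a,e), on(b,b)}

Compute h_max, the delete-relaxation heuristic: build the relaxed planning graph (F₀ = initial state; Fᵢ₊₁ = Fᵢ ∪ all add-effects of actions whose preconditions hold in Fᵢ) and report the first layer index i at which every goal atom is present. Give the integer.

F0 = init (11 atoms)
F1 = F0 ∪ {at(a,a), at(b,b), at(b,e), at(f,f), on(e,a), on(e,b), on(e,f)}  (18 atoms)
F2 = F1 ∪ {at(b,a), at(b,f), at(e,a), at(e,f), on(b,a), on(b,e), on(b,f)}  (25 atoms)
F3 = F2 ∪ {inpos(a), inpos(f)}  (27 atoms)
F4 = F3 ∪ {at(a,b), at(a,e), at(a,f), at(f,a), at(f,e), on(a,b), on(a,e), on(a,f), on(f,f)}  (36 atoms)
goal ⊆ F4  ⇒  h_max = 4

4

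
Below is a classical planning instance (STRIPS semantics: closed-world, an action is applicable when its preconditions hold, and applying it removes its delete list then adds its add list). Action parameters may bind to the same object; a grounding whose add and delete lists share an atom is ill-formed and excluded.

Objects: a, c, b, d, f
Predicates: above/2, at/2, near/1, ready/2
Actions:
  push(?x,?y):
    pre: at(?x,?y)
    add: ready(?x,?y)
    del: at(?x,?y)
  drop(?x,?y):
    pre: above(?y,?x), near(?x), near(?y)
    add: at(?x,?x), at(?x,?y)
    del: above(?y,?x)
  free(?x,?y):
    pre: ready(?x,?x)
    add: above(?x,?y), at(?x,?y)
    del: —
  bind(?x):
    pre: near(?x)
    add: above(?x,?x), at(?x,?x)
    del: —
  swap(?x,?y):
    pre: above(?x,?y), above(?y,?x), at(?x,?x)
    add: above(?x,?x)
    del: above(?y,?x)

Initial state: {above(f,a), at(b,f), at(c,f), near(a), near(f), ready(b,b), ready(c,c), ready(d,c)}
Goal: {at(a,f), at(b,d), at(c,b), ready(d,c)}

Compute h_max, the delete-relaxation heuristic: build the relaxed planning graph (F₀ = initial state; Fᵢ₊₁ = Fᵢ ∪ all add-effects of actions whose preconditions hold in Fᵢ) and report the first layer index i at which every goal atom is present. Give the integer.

F0 = init (8 atoms)
F1 = F0 ∪ {above(a,a), above(b,a), above(b,b), above(b,c), above(b,d), above(b,f), above(c,a), above(c,b), above(c,c), above(c,d), above(c,f), above(f,f), at(a,a), at(a,f), at(b,a), at(b,b), at(b,c), at(b,d), at(c,a), at(c,b), at(c,c), at(c,d), at(f,f), ready(b,f), ready(c,f)}  (33 atoms)
goal ⊆ F1  ⇒  h_max = 1

1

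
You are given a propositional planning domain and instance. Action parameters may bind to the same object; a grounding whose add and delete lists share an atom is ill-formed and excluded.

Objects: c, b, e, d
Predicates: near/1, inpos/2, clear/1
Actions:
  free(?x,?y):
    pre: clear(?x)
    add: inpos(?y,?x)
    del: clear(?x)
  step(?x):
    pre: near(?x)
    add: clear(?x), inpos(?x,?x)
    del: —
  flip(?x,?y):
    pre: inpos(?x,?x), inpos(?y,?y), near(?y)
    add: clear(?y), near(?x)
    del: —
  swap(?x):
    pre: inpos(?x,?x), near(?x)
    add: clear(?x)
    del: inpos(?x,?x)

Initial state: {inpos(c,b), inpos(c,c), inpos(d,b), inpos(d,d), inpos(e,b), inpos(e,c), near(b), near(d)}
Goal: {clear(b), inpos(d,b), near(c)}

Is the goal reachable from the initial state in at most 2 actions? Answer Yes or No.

1. step(b)  →  {clear(b), inpos(b,b), inpos(c,b), inpos(c,c), inpos(d,b), inpos(d,d), inpos(e,b), inpos(e,c), near(b), near(d)}
2. flip(c,b)  →  {clear(b), inpos(b,b), inpos(c,b), inpos(c,c), inpos(d,b), inpos(d,d), inpos(e,b), inpos(e,c), near(b), near(c), near(d)}
optimal plan length = 2; 2 ≤ 2

Yes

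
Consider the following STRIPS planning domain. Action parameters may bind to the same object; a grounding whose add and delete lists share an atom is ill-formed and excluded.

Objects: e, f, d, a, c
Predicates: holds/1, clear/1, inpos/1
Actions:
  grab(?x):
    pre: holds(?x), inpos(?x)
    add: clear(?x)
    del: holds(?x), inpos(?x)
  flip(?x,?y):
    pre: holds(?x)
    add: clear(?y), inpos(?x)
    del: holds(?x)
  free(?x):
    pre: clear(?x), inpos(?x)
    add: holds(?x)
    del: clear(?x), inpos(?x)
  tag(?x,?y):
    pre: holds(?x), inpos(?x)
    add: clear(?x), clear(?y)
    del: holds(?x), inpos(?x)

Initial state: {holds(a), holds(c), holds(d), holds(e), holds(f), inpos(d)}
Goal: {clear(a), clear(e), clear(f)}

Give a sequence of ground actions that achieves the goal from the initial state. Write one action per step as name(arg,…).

flip(e,e); flip(f,f); flip(d,a)

1. flip(e,e)  →  {clear(e), holds(a), holds(c), holds(d), holds(f), inpos(d), inpos(e)}
2. flip(f,f)  →  {clear(e), clear(f), holds(a), holds(c), holds(d), inpos(d), inpos(e), inpos(f)}
3. flip(d,a)  →  {clear(a), clear(e), clear(f), holds(a), holds(c), inpos(d), inpos(e), inpos(f)}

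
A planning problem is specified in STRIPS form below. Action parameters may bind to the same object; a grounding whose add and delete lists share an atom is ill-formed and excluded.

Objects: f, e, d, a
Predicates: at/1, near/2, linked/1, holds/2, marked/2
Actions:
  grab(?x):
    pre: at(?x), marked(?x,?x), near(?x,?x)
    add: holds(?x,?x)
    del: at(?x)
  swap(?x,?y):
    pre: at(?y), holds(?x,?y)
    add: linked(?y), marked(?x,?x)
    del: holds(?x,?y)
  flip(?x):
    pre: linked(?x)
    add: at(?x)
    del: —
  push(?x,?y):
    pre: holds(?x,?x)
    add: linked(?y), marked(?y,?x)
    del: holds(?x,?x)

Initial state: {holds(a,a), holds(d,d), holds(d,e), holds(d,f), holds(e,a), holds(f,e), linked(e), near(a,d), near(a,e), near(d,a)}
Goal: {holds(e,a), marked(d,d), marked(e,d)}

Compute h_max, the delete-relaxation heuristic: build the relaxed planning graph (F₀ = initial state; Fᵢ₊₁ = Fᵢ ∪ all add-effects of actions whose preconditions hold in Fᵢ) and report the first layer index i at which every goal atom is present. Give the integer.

F0 = init (10 atoms)
F1 = F0 ∪ {at(e), linked(a), linked(d), linked(f), marked(a,a), marked(a,d), marked(d,a), marked(d,d), marked(e,a), marked(e,d), marked(f,a), marked(f,d)}  (22 atoms)
goal ⊆ F1  ⇒  h_max = 1

1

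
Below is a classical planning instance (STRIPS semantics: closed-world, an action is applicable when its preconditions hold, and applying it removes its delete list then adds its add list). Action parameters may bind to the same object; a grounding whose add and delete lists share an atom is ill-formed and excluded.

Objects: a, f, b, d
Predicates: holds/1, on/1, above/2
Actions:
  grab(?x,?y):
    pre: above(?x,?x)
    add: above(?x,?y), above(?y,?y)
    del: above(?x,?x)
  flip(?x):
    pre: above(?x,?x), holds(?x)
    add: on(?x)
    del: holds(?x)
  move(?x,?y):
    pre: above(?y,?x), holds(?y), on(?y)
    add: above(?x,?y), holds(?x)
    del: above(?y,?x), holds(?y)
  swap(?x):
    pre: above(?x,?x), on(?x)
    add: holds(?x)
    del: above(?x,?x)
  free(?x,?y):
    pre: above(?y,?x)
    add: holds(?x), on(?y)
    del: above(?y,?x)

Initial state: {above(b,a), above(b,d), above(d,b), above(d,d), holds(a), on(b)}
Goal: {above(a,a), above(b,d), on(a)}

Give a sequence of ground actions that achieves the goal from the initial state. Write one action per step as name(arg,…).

1. grab(d,a)  →  {above(a,a), above(b,a), above(b,d), above(d,a), above(d,b), holds(a), on(b)}
2. flip(a)  →  {above(a,a), above(b,a), above(b,d), above(d,a), above(d,b), on(a), on(b)}

grab(d,a); flip(a)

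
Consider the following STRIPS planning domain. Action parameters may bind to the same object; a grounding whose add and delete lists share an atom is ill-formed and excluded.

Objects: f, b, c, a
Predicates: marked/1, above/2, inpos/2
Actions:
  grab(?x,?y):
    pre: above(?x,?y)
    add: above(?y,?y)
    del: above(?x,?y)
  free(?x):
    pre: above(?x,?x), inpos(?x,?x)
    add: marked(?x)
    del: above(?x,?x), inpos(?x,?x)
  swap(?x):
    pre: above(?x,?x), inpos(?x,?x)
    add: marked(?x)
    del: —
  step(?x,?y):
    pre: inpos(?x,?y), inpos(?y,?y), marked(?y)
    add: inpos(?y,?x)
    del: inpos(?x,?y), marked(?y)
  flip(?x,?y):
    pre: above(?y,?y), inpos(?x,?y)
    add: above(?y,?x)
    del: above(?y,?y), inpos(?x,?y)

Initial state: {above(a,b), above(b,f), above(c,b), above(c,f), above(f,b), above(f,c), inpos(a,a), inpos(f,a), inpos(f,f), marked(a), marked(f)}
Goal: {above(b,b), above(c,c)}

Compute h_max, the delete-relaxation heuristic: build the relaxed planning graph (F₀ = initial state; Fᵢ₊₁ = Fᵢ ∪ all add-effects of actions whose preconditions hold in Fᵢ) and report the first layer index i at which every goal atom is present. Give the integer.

F0 = init (11 atoms)
F1 = F0 ∪ {above(b,b), above(c,c), above(f,f), inpos(a,f)}  (15 atoms)
goal ⊆ F1  ⇒  h_max = 1

1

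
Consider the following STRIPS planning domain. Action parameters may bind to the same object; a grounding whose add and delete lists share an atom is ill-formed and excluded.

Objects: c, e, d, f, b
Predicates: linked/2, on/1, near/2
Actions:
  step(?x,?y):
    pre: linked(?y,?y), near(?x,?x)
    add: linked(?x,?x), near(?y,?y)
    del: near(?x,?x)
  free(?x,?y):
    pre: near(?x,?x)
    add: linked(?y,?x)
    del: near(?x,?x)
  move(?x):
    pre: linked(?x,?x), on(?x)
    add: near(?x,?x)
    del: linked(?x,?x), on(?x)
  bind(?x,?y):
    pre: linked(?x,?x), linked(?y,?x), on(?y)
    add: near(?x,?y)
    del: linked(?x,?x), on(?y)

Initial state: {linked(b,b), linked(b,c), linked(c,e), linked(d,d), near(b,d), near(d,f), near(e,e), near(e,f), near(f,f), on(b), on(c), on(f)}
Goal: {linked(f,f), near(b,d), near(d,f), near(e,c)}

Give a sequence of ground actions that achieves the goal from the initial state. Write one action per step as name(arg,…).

step(e,d); step(f,e); bind(e,c)

1. step(e,d)  →  {linked(b,b), linked(b,c), linked(c,e), linked(d,d), linked(e,e), near(b,d), near(d,d), near(d,f), near(e,f), near(f,f), on(b), on(c), on(f)}
2. step(f,e)  →  {linked(b,b), linked(b,c), linked(c,e), linked(d,d), linked(e,e), linked(f,f), near(b,d), near(d,d), near(d,f), near(e,e), near(e,f), on(b), on(c), on(f)}
3. bind(e,c)  →  {linked(b,b), linked(b,c), linked(c,e), linked(d,d), linked(f,f), near(b,d), near(d,d), near(d,f), near(e,c), near(e,e), near(e,f), on(b), on(f)}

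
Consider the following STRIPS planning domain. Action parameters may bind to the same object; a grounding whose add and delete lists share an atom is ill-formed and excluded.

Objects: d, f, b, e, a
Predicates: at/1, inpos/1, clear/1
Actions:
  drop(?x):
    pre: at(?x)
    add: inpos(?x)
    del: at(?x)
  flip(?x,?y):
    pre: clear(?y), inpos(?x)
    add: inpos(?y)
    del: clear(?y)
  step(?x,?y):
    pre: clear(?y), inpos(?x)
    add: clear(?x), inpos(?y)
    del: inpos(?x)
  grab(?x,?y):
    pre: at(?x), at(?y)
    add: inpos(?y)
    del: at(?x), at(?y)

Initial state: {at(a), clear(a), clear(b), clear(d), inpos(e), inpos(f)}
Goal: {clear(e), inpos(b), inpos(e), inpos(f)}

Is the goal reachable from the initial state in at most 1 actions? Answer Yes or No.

No

1. drop(a)  →  {clear(a), clear(b), clear(d), inpos(a), inpos(e), inpos(f)}
2. step(e,b)  →  {clear(a), clear(b), clear(d), clear(e), inpos(a), inpos(b), inpos(f)}
3. step(a,e)  →  {clear(a), clear(b), clear(d), clear(e), inpos(b), inpos(e), inpos(f)}
optimal plan length = 3; 3 > 1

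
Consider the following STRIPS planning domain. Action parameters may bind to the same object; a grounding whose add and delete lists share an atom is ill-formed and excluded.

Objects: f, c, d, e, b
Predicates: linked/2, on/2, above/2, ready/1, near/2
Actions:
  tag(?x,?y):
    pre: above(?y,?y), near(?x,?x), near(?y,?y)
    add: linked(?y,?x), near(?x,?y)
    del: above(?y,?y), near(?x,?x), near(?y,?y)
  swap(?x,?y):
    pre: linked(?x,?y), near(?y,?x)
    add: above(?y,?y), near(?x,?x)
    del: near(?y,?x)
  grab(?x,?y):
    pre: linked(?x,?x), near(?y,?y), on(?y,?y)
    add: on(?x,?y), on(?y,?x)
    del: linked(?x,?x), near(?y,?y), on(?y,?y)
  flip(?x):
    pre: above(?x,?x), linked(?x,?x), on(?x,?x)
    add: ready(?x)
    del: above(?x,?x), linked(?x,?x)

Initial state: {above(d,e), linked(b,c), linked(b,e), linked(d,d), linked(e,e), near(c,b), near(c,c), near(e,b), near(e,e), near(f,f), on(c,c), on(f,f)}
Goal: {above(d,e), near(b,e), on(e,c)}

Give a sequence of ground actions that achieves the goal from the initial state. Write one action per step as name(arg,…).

1. swap(b,e)  →  {above(d,e), above(e,e), linked(b,c), linked(b,e), linked(d,d), linked(e,e), near(b,b), near(c,b), near(c,c), near(e,e), near(f,f), on(c,c), on(f,f)}
2. tag(b,e)  →  {above(d,e), linked(b,c), linked(b,e), linked(d,d), linked(e,b), linked(e,e), near(b,e), near(c,b), near(c,c), near(f,f), on(c,c), on(f,f)}
3. grab(e,c)  →  {above(d,e), linked(b,c), linked(b,e), linked(d,d), linked(e,b), near(b,e), near(c,b), near(f,f), on(c,e), on(e,c), on(f,f)}

swap(b,e); tag(b,e); grab(e,c)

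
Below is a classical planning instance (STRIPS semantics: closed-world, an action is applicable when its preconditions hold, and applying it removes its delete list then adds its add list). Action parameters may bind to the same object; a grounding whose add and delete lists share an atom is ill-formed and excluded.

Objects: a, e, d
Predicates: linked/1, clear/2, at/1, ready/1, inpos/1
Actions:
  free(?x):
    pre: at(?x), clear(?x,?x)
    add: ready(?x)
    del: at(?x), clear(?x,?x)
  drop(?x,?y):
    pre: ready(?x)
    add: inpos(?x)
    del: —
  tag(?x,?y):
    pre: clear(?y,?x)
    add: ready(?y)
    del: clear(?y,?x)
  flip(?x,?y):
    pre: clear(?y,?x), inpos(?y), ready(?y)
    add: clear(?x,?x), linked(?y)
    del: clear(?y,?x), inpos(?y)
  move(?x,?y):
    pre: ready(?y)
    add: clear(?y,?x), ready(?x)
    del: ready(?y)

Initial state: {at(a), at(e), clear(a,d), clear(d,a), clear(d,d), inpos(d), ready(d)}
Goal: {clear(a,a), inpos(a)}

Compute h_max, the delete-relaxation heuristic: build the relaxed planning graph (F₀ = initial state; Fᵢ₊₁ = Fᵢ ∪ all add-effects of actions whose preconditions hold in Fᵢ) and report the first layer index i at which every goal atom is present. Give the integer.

F0 = init (7 atoms)
F1 = F0 ∪ {clear(a,a), clear(d,e), linked(d), ready(a), ready(e)}  (12 atoms)
F2 = F1 ∪ {clear(a,e), clear(e,a), clear(e,d), clear(e,e), inpos(a), inpos(e)}  (18 atoms)
goal ⊆ F2  ⇒  h_max = 2

2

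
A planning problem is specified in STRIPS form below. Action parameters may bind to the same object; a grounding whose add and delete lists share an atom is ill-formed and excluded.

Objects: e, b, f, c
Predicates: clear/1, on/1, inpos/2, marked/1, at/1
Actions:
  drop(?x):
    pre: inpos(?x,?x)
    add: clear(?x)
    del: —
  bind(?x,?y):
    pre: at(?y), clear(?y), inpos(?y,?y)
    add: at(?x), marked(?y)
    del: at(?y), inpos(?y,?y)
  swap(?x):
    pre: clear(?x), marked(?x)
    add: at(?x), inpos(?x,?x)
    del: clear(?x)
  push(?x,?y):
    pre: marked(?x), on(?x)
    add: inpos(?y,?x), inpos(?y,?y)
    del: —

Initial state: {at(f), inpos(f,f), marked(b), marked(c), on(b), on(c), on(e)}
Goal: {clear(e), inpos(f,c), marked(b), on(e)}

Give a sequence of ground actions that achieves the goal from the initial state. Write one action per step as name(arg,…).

push(b,e); drop(e); push(c,f)

1. push(b,e)  →  {at(f), inpos(e,b), inpos(e,e), inpos(f,f), marked(b), marked(c), on(b), on(c), on(e)}
2. drop(e)  →  {at(f), clear(e), inpos(e,b), inpos(e,e), inpos(f,f), marked(b), marked(c), on(b), on(c), on(e)}
3. push(c,f)  →  {at(f), clear(e), inpos(e,b), inpos(e,e), inpos(f,c), inpos(f,f), marked(b), marked(c), on(b), on(c), on(e)}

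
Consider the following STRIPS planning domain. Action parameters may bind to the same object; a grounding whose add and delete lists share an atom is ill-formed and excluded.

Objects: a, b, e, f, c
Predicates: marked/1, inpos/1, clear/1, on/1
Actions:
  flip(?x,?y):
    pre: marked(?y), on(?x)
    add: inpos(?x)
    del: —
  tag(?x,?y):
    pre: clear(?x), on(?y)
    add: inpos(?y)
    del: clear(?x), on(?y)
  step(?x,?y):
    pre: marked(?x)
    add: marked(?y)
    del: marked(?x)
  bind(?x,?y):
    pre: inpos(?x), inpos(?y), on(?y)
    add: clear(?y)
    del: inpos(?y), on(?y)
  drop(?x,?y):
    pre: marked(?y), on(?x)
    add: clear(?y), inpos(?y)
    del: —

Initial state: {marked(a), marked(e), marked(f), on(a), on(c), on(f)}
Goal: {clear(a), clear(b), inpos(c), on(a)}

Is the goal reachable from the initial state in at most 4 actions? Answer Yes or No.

1. flip(c,a)  →  {inpos(c), marked(a), marked(e), marked(f), on(a), on(c), on(f)}
2. step(e,b)  →  {inpos(c), marked(a), marked(b), marked(f), on(a), on(c), on(f)}
3. drop(a,a)  →  {clear(a), inpos(a), inpos(c), marked(a), marked(b), marked(f), on(a), on(c), on(f)}
4. drop(a,b)  →  {clear(a), clear(b), inpos(a), inpos(b), inpos(c), marked(a), marked(b), marked(f), on(a), on(c), on(f)}
optimal plan length = 4; 4 ≤ 4

Yes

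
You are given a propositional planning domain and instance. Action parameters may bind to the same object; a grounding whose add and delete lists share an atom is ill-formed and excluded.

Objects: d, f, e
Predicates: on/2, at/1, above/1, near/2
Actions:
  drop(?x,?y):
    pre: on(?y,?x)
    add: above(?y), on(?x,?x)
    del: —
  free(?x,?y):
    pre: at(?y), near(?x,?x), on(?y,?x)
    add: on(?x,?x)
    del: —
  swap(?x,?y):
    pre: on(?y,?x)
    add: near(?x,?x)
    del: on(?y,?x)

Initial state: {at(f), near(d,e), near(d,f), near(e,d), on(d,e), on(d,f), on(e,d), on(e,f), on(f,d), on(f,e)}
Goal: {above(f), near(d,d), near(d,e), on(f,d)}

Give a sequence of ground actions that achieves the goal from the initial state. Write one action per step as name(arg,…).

drop(d,f); swap(d,d)

1. drop(d,f)  →  {above(f), at(f), near(d,e), near(d,f), near(e,d), on(d,d), on(d,e), on(d,f), on(e,d), on(e,f), on(f,d), on(f,e)}
2. swap(d,d)  →  {above(f), at(f), near(d,d), near(d,e), near(d,f), near(e,d), on(d,e), on(d,f), on(e,d), on(e,f), on(f,d), on(f,e)}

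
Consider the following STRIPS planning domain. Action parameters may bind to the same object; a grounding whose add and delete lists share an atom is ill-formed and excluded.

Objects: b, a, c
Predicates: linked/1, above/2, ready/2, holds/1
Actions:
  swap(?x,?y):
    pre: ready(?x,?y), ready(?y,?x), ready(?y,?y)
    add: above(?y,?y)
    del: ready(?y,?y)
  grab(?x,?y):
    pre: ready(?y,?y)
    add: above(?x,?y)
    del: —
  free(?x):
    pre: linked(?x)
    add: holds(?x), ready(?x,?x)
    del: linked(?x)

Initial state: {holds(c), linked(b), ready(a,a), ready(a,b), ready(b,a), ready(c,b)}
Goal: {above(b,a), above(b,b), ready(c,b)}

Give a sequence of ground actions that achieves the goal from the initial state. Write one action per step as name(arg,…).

1. grab(b,a)  →  {above(b,a), holds(c), linked(b), ready(a,a), ready(a,b), ready(b,a), ready(c,b)}
2. free(b)  →  {above(b,a), holds(b), holds(c), ready(a,a), ready(a,b), ready(b,a), ready(b,b), ready(c,b)}
3. swap(b,b)  →  {above(b,a), above(b,b), holds(b), holds(c), ready(a,a), ready(a,b), ready(b,a), ready(c,b)}

grab(b,a); free(b); swap(b,b)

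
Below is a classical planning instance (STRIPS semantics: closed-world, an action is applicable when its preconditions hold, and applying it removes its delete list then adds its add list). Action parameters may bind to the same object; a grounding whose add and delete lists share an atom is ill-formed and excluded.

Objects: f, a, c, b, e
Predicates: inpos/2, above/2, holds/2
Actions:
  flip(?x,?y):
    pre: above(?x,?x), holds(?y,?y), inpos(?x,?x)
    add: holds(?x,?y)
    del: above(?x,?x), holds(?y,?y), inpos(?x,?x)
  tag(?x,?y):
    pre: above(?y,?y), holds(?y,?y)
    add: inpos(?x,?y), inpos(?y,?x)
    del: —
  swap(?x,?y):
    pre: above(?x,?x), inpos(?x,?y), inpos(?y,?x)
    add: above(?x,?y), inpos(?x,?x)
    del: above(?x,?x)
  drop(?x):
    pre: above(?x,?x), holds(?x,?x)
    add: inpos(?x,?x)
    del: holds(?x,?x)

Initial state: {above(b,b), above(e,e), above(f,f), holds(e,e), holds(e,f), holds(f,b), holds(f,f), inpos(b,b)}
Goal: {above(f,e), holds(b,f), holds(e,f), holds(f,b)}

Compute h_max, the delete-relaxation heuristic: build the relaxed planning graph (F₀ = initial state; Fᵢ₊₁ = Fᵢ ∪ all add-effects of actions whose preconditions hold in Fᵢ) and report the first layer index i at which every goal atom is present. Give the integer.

F0 = init (8 atoms)
F1 = F0 ∪ {holds(b,e), holds(b,f), inpos(a,e), inpos(a,f), inpos(b,e), inpos(b,f), inpos(c,e), inpos(c,f), inpos(e,a), inpos(e,b), inpos(e,c), inpos(e,e), inpos(e,f), inpos(f,a), inpos(f,b), inpos(f,c), inpos(f,e), inpos(f,f)}  (26 atoms)
F2 = F1 ∪ {above(b,e), above(b,f), above(e,a), above(e,b), above(e,c), above(e,f), above(f,a), above(f,b), above(f,c), above(f,e), holds(f,e)}  (37 atoms)
goal ⊆ F2  ⇒  h_max = 2

2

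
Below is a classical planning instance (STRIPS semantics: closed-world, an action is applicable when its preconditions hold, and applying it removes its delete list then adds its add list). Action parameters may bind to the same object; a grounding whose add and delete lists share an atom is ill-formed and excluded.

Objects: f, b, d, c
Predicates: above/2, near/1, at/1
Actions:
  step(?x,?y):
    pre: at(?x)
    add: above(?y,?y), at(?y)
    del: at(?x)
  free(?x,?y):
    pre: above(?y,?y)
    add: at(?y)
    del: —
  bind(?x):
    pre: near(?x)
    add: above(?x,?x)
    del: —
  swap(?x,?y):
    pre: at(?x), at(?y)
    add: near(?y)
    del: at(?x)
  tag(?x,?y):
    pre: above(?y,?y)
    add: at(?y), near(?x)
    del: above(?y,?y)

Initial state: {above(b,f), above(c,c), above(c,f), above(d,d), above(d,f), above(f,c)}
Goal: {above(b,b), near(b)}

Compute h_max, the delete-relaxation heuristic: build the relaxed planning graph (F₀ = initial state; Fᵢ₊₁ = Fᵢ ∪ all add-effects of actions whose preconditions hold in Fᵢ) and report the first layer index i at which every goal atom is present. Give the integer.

F0 = init (6 atoms)
F1 = F0 ∪ {at(c), at(d), near(b), near(c), near(d), near(f)}  (12 atoms)
F2 = F1 ∪ {above(b,b), above(f,f), at(b), at(f)}  (16 atoms)
goal ⊆ F2  ⇒  h_max = 2

2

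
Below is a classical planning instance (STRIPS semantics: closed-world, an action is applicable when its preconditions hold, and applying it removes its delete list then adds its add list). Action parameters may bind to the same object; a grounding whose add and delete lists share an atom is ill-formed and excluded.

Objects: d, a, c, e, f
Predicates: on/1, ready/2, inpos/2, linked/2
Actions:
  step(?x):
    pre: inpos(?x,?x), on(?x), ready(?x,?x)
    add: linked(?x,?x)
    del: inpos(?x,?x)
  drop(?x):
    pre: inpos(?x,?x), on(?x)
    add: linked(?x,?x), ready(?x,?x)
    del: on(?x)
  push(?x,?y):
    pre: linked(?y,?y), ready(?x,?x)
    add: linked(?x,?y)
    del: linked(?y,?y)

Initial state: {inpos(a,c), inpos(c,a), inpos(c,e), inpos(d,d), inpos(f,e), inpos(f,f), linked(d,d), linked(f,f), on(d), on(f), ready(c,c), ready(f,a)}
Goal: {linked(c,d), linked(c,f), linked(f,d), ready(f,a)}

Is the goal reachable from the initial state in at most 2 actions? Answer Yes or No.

No

1. drop(f)  →  {inpos(a,c), inpos(c,a), inpos(c,e), inpos(d,d), inpos(f,e), inpos(f,f), linked(d,d), linked(f,f), on(d), ready(c,c), ready(f,a), ready(f,f)}
2. push(c,d)  →  {inpos(a,c), inpos(c,a), inpos(c,e), inpos(d,d), inpos(f,e), inpos(f,f), linked(c,d), linked(f,f), on(d), ready(c,c), ready(f,a), ready(f,f)}
3. drop(d)  →  {inpos(a,c), inpos(c,a), inpos(c,e), inpos(d,d), inpos(f,e), inpos(f,f), linked(c,d), linked(d,d), linked(f,f), ready(c,c), ready(d,d), ready(f,a), ready(f,f)}
4. push(c,f)  →  {inpos(a,c), inpos(c,a), inpos(c,e), inpos(d,d), inpos(f,e), inpos(f,f), linked(c,d), linked(c,f), linked(d,d), ready(c,c), ready(d,d), ready(f,a), ready(f,f)}
5. push(f,d)  →  {inpos(a,c), inpos(c,a), inpos(c,e), inpos(d,d), inpos(f,e), inpos(f,f), linked(c,d), linked(c,f), linked(f,d), ready(c,c), ready(d,d), ready(f,a), ready(f,f)}
optimal plan length = 5; 5 > 2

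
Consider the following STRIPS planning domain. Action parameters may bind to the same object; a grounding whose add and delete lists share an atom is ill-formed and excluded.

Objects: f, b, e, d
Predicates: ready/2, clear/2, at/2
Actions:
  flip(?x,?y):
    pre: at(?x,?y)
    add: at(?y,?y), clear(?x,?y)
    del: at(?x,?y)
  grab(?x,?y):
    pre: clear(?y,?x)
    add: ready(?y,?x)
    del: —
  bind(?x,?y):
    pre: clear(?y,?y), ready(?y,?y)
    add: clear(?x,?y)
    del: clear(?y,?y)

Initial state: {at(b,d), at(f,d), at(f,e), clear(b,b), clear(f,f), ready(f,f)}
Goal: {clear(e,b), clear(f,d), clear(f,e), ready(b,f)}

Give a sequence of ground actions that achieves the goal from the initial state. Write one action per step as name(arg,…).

flip(f,e); flip(f,d); grab(b,b); bind(b,f); grab(f,b); bind(e,b)

1. flip(f,e)  →  {at(b,d), at(e,e), at(f,d), clear(b,b), clear(f,e), clear(f,f), ready(f,f)}
2. flip(f,d)  →  {at(b,d), at(d,d), at(e,e), clear(b,b), clear(f,d), clear(f,e), clear(f,f), ready(f,f)}
3. grab(b,b)  →  {at(b,d), at(d,d), at(e,e), clear(b,b), clear(f,d), clear(f,e), clear(f,f), ready(b,b), ready(f,f)}
4. bind(b,f)  →  {at(b,d), at(d,d), at(e,e), clear(b,b), clear(b,f), clear(f,d), clear(f,e), ready(b,b), ready(f,f)}
5. grab(f,b)  →  {at(b,d), at(d,d), at(e,e), clear(b,b), clear(b,f), clear(f,d), clear(f,e), ready(b,b), ready(b,f), ready(f,f)}
6. bind(e,b)  →  {at(b,d), at(d,d), at(e,e), clear(b,f), clear(e,b), clear(f,d), clear(f,e), ready(b,b), ready(b,f), ready(f,f)}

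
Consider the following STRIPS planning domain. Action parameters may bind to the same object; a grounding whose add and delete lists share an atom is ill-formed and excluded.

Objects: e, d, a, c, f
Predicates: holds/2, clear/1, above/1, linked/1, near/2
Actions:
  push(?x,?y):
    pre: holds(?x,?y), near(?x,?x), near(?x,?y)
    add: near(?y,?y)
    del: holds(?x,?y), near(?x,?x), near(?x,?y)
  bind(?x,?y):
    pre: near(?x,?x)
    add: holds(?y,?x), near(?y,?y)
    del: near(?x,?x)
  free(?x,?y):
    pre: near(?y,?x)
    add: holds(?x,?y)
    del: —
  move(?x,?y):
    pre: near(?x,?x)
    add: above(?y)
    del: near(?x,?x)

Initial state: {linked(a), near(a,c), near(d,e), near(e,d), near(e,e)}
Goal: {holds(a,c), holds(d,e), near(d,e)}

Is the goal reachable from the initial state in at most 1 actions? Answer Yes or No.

No

1. bind(e,d)  →  {holds(d,e), linked(a), near(a,c), near(d,d), near(d,e), near(e,d)}
2. bind(d,c)  →  {holds(c,d), holds(d,e), linked(a), near(a,c), near(c,c), near(d,e), near(e,d)}
3. bind(c,a)  →  {holds(a,c), holds(c,d), holds(d,e), linked(a), near(a,a), near(a,c), near(d,e), near(e,d)}
optimal plan length = 3; 3 > 1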